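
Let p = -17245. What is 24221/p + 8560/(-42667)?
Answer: -1181054607/735792415 ≈ -1.6051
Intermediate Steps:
24221/p + 8560/(-42667) = 24221/(-17245) + 8560/(-42667) = 24221*(-1/17245) + 8560*(-1/42667) = -24221/17245 - 8560/42667 = -1181054607/735792415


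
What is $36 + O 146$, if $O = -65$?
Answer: $-9454$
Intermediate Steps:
$36 + O 146 = 36 - 9490 = -9454$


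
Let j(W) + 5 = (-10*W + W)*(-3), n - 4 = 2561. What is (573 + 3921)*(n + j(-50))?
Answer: 5437740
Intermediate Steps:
n = 2565 (n = 4 + 2561 = 2565)
j(W) = -5 + 27*W (j(W) = -5 + (-10*W + W)*(-3) = -5 - 9*W*(-3) = -5 + 27*W)
(573 + 3921)*(n + j(-50)) = (573 + 3921)*(2565 + (-5 + 27*(-50))) = 4494*(2565 + (-5 - 1350)) = 4494*(2565 - 1355) = 4494*1210 = 5437740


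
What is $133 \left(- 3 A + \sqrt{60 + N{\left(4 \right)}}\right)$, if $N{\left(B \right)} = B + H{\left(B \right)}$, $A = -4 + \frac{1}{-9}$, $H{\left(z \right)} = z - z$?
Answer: $\frac{8113}{3} \approx 2704.3$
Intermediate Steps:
$H{\left(z \right)} = 0$
$A = - \frac{37}{9}$ ($A = -4 - \frac{1}{9} = - \frac{37}{9} \approx -4.1111$)
$N{\left(B \right)} = B$ ($N{\left(B \right)} = B + 0 = B$)
$133 \left(- 3 A + \sqrt{60 + N{\left(4 \right)}}\right) = 133 \left(\left(-3\right) \left(- \frac{37}{9}\right) + \sqrt{60 + 4}\right) = 133 \left(\frac{37}{3} + \sqrt{64}\right) = 133 \left(\frac{37}{3} + 8\right) = 133 \cdot \frac{61}{3} = \frac{8113}{3}$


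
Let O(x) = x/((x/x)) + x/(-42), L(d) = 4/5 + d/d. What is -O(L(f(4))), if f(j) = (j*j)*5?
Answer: -123/70 ≈ -1.7571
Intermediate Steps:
f(j) = 5*j² (f(j) = j²*5 = 5*j²)
L(d) = 9/5 (L(d) = 4*(⅕) + 1 = ⅘ + 1 = 9/5)
O(x) = 41*x/42 (O(x) = x/1 + x*(-1/42) = x*1 - x/42 = x - x/42 = 41*x/42)
-O(L(f(4))) = -41*9/(42*5) = -1*123/70 = -123/70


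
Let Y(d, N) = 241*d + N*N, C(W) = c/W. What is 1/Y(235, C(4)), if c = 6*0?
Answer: 1/56635 ≈ 1.7657e-5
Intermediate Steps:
c = 0
C(W) = 0 (C(W) = 0/W = 0)
Y(d, N) = N² + 241*d (Y(d, N) = 241*d + N² = N² + 241*d)
1/Y(235, C(4)) = 1/(0² + 241*235) = 1/(0 + 56635) = 1/56635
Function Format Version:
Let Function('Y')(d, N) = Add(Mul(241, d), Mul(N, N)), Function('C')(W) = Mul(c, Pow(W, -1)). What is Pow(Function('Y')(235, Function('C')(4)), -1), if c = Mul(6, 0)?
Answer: Rational(1, 56635) ≈ 1.7657e-5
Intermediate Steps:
c = 0
Function('C')(W) = 0 (Function('C')(W) = Mul(0, Pow(W, -1)) = 0)
Function('Y')(d, N) = Add(Pow(N, 2), Mul(241, d)) (Function('Y')(d, N) = Add(Mul(241, d), Pow(N, 2)) = Add(Pow(N, 2), Mul(241, d)))
Pow(Function('Y')(235, Function('C')(4)), -1) = Pow(Add(Pow(0, 2), Mul(241, 235)), -1) = Pow(Add(0, 56635), -1) = Pow(56635, -1) = Rational(1, 56635)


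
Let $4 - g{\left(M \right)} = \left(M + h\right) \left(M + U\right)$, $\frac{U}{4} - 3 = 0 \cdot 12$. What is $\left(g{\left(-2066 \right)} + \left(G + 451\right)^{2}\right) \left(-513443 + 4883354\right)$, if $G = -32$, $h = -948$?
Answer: $-26285849318001$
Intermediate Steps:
$U = 12$ ($U = 12 + 4 \cdot 0 \cdot 12 = 12 + 4 \cdot 0 = 12 + 0 = 12$)
$g{\left(M \right)} = 4 - \left(-948 + M\right) \left(12 + M\right)$ ($g{\left(M \right)} = 4 - \left(M - 948\right) \left(M + 12\right) = 4 - \left(-948 + M\right) \left(12 + M\right)$)
$\left(g{\left(-2066 \right)} + \left(G + 451\right)^{2}\right) \left(-513443 + 4883354\right) = \left(\left(11380 - \left(-2066\right)^{2} + 936 \left(-2066\right)\right) + \left(-32 + 451\right)^{2}\right) \left(-513443 + 4883354\right) = \left(\left(11380 - 4268356 - 1933776\right) + 419^{2}\right) 4369911 = \left(\left(11380 - 4268356 - 1933776\right) + 175561\right) 4369911 = \left(-6190752 + 175561\right) 4369911 = \left(-6015191\right) 4369911 = -26285849318001$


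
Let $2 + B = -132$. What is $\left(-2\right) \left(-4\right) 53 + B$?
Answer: $290$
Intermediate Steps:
$B = -134$ ($B = -2 - 132 = -134$)
$\left(-2\right) \left(-4\right) 53 + B = \left(-2\right) \left(-4\right) 53 - 134 = 8 \cdot 53 - 134 = 424 - 134 = 290$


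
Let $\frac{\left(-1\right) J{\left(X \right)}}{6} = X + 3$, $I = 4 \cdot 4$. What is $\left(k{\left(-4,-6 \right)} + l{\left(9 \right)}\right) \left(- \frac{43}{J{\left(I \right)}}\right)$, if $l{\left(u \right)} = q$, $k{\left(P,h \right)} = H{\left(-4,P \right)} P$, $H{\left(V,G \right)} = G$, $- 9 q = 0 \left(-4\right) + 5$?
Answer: $\frac{5977}{1026} \approx 5.8255$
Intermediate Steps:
$q = - \frac{5}{9}$ ($q = - \frac{0 \left(-4\right) + 5}{9} = - \frac{0 + 5}{9} = \left(- \frac{1}{9}\right) 5 = - \frac{5}{9} \approx -0.55556$)
$I = 16$
$k{\left(P,h \right)} = P^{2}$ ($k{\left(P,h \right)} = P P = P^{2}$)
$l{\left(u \right)} = - \frac{5}{9}$
$J{\left(X \right)} = -18 - 6 X$ ($J{\left(X \right)} = - 6 \left(X + 3\right) = - 6 \left(3 + X\right) = -18 - 6 X$)
$\left(k{\left(-4,-6 \right)} + l{\left(9 \right)}\right) \left(- \frac{43}{J{\left(I \right)}}\right) = \left(\left(-4\right)^{2} - \frac{5}{9}\right) \left(- \frac{43}{-18 - 96}\right) = \left(16 - \frac{5}{9}\right) \left(- \frac{43}{-18 - 96}\right) = \frac{139 \left(- \frac{43}{-114}\right)}{9} = \frac{139 \left(\left(-43\right) \left(- \frac{1}{114}\right)\right)}{9} = \frac{139}{9} \cdot \frac{43}{114} = \frac{5977}{1026}$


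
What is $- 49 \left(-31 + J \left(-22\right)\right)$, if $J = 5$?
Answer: $6909$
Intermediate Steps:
$- 49 \left(-31 + J \left(-22\right)\right) = - 49 \left(-31 + 5 \left(-22\right)\right) = - 49 \left(-31 - 110\right) = \left(-49\right) \left(-141\right) = 6909$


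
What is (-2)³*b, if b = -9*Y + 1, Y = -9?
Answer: -656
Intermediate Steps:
b = 82 (b = -9*(-9) + 1 = 81 + 1 = 82)
(-2)³*b = (-2)³*82 = -8*82 = -656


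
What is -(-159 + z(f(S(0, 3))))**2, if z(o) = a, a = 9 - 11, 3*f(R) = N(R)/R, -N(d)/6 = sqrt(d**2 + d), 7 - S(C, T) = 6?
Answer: -25921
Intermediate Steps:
S(C, T) = 1 (S(C, T) = 7 - 1*6 = 7 - 6 = 1)
N(d) = -6*sqrt(d + d**2) (N(d) = -6*sqrt(d**2 + d) = -6*sqrt(d + d**2))
f(R) = -2*sqrt(R*(1 + R))/R (f(R) = ((-6*sqrt(R*(1 + R)))/R)/3 = (-6*sqrt(R*(1 + R))/R)/3 = -2*sqrt(R*(1 + R))/R)
a = -2
z(o) = -2
-(-159 + z(f(S(0, 3))))**2 = -(-159 - 2)**2 = -1*(-161)**2 = -1*25921 = -25921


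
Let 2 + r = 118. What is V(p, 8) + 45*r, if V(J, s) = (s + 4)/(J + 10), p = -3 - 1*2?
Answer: 26112/5 ≈ 5222.4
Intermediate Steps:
r = 116 (r = -2 + 118 = 116)
p = -5 (p = -3 - 2 = -5)
V(J, s) = (4 + s)/(10 + J)
V(p, 8) + 45*r = (4 + 8)/(10 - 5) + 45*116 = 12/5 + 5220 = 26112/5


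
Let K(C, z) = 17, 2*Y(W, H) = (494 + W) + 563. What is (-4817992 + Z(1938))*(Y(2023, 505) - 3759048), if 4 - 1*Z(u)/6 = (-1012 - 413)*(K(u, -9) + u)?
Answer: -44704132293256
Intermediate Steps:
Y(W, H) = 1057/2 + W/2 (Y(W, H) = ((494 + W) + 563)/2 = (1057 + W)/2 = 1057/2 + W/2)
Z(u) = 145374 + 8550*u (Z(u) = 24 - 6*(-1012 - 413)*(17 + u) = 24 - (-8550)*(17 + u) = 24 - 6*(-24225 - 1425*u) = 24 + (145350 + 8550*u) = 145374 + 8550*u)
(-4817992 + Z(1938))*(Y(2023, 505) - 3759048) = (-4817992 + (145374 + 8550*1938))*((1057/2 + (1/2)*2023) - 3759048) = (-4817992 + (145374 + 16569900))*((1057/2 + 2023/2) - 3759048) = (-4817992 + 16715274)*(1540 - 3759048) = 11897282*(-3757508) = -44704132293256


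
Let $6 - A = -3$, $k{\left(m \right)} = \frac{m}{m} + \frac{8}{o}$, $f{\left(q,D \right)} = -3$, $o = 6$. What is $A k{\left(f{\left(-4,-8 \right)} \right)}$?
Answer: $21$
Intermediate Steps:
$k{\left(m \right)} = \frac{7}{3}$ ($k{\left(m \right)} = \frac{m}{m} + \frac{8}{6} = 1 + 8 \cdot \frac{1}{6} = 1 + \frac{4}{3} = \frac{7}{3}$)
$A = 9$ ($A = 6 - -3 = 6 + 3 = 9$)
$A k{\left(f{\left(-4,-8 \right)} \right)} = 9 \cdot \frac{7}{3} = 21$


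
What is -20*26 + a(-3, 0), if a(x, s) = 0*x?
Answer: -520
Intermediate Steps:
a(x, s) = 0
-20*26 + a(-3, 0) = -20*26 + 0 = -520 + 0 = -520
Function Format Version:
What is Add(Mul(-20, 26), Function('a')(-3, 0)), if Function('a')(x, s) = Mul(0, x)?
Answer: -520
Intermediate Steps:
Function('a')(x, s) = 0
Add(Mul(-20, 26), Function('a')(-3, 0)) = Add(Mul(-20, 26), 0) = Add(-520, 0) = -520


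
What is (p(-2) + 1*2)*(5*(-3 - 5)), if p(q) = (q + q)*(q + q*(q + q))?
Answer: 880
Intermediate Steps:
p(q) = 2*q*(q + 2*q**2) (p(q) = (2*q)*(q + q*(2*q)) = (2*q)*(q + 2*q**2) = 2*q*(q + 2*q**2))
(p(-2) + 1*2)*(5*(-3 - 5)) = ((-2)**2*(2 + 4*(-2)) + 1*2)*(5*(-3 - 5)) = (4*(2 - 8) + 2)*(5*(-8)) = (4*(-6) + 2)*(-40) = (-24 + 2)*(-40) = -22*(-40) = 880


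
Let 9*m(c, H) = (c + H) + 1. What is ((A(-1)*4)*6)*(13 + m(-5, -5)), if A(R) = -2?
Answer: -576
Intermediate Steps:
m(c, H) = 1/9 + H/9 + c/9 (m(c, H) = ((c + H) + 1)/9 = ((H + c) + 1)/9 = (1 + H + c)/9 = 1/9 + H/9 + c/9)
((A(-1)*4)*6)*(13 + m(-5, -5)) = (-2*4*6)*(13 + (1/9 + (1/9)*(-5) + (1/9)*(-5))) = (-8*6)*(13 + (1/9 - 5/9 - 5/9)) = -48*(13 - 1) = -48*12 = -576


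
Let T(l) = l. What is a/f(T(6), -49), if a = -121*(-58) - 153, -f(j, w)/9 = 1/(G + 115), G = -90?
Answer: -171625/9 ≈ -19069.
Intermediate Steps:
f(j, w) = -9/25 (f(j, w) = -9/(-90 + 115) = -9/25)
a = 6865 (a = 7018 - 153 = 6865)
a/f(T(6), -49) = 6865/(-9/25) = 6865*(-25/9) = -171625/9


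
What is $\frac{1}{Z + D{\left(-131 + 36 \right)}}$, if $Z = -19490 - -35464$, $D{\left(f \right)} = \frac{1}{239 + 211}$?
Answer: $\frac{450}{7188301} \approx 6.2602 \cdot 10^{-5}$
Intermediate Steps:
$D{\left(f \right)} = \frac{1}{450}$
$Z = 15974$ ($Z = -19490 + 35464 = 15974$)
$\frac{1}{Z + D{\left(-131 + 36 \right)}} = \frac{1}{15974 + \frac{1}{450}} = \frac{1}{\frac{7188301}{450}} = \frac{450}{7188301}$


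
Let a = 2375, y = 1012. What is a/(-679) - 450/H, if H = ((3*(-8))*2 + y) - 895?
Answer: -156475/15617 ≈ -10.020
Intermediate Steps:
H = 69 (H = ((3*(-8))*2 + 1012) - 895 = (-24*2 + 1012) - 895 = (-48 + 1012) - 895 = 964 - 895 = 69)
a/(-679) - 450/H = 2375/(-679) - 450/69 = 2375*(-1/679) - 450*1/69 = -2375/679 - 150/23 = -156475/15617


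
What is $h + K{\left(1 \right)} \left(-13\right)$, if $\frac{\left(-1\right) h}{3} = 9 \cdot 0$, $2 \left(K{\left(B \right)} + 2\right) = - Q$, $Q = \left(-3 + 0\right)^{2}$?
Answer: $\frac{169}{2} \approx 84.5$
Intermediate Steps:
$Q = 9$ ($Q = \left(-3\right)^{2} = 9$)
$K{\left(B \right)} = - \frac{13}{2}$ ($K{\left(B \right)} = -2 + \frac{\left(-1\right) 9}{2} = -2 + \frac{1}{2} \left(-9\right) = -2 - \frac{9}{2} = - \frac{13}{2}$)
$h = 0$ ($h = - 3 \cdot 9 \cdot 0 = \left(-3\right) 0 = 0$)
$h + K{\left(1 \right)} \left(-13\right) = 0 - - \frac{169}{2} = 0 + \frac{169}{2} = \frac{169}{2}$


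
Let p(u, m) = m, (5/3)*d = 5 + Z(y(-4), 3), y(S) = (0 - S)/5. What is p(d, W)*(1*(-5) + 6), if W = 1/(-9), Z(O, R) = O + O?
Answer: -⅑ ≈ -0.11111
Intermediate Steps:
y(S) = -S/5 (y(S) = -S*(⅕) = -S/5)
Z(O, R) = 2*O
W = -⅑ ≈ -0.11111
d = 99/25 (d = 3*(5 + 2*(-⅕*(-4)))/5 = 3*(5 + 2*(⅘))/5 = 3*(5 + 8/5)/5 = (⅗)*(33/5) = 99/25 ≈ 3.9600)
p(d, W)*(1*(-5) + 6) = -(1*(-5) + 6)/9 = -(-5 + 6)/9 = -⅑*1 = -⅑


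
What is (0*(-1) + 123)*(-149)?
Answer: -18327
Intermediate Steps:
(0*(-1) + 123)*(-149) = (0 + 123)*(-149) = 123*(-149) = -18327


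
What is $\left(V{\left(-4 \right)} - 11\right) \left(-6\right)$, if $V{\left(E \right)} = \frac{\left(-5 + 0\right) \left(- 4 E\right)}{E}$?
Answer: $-54$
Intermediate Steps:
$V{\left(E \right)} = 20$ ($V{\left(E \right)} = \frac{\left(-5\right) \left(- 4 E\right)}{E} = \frac{20 E}{E} = 20$)
$\left(V{\left(-4 \right)} - 11\right) \left(-6\right) = \left(20 - 11\right) \left(-6\right) = 9 \left(-6\right) = -54$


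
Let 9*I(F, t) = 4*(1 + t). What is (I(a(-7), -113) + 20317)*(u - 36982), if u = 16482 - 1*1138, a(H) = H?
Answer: -3946879390/9 ≈ -4.3854e+8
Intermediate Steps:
u = 15344 (u = 16482 - 1138 = 15344)
I(F, t) = 4/9 + 4*t/9 (I(F, t) = (4*(1 + t))/9 = (4 + 4*t)/9 = 4/9 + 4*t/9)
(I(a(-7), -113) + 20317)*(u - 36982) = ((4/9 + (4/9)*(-113)) + 20317)*(15344 - 36982) = ((4/9 - 452/9) + 20317)*(-21638) = (-448/9 + 20317)*(-21638) = (182405/9)*(-21638) = -3946879390/9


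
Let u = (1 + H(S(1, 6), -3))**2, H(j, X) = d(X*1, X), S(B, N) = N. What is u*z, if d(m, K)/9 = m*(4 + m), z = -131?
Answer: -88556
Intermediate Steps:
d(m, K) = 9*m*(4 + m) (d(m, K) = 9*(m*(4 + m)) = 9*m*(4 + m))
H(j, X) = 9*X*(4 + X) (H(j, X) = 9*(X*1)*(4 + X*1) = 9*X*(4 + X))
u = 676 (u = (1 + 9*(-3)*(4 - 3))**2 = (1 + 9*(-3)*1)**2 = (1 - 27)**2 = (-26)**2 = 676)
u*z = 676*(-131) = -88556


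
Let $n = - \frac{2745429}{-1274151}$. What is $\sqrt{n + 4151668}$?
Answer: $\frac{\sqrt{748897069942327983}}{424717} \approx 2037.6$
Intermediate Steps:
$n = \frac{915143}{424717}$ ($n = \left(-2745429\right) \left(- \frac{1}{1274151}\right) = \frac{915143}{424717} \approx 2.1547$)
$\sqrt{n + 4151668} = \sqrt{\frac{915143}{424717} + 4151668} = \sqrt{\frac{1763284893099}{424717}} = \frac{\sqrt{748897069942327983}}{424717}$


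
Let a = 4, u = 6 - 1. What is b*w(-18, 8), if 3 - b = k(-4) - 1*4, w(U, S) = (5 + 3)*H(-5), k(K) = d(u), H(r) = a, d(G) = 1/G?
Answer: 1088/5 ≈ 217.60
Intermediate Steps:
u = 5
H(r) = 4
k(K) = ⅕ (k(K) = 1/5 = ⅕)
w(U, S) = 32 (w(U, S) = (5 + 3)*4 = 8*4 = 32)
b = 34/5 (b = 3 - (⅕ - 1*4) = 3 - (⅕ - 4) = 3 - 1*(-19/5) = 3 + 19/5 = 34/5 ≈ 6.8000)
b*w(-18, 8) = (34/5)*32 = 1088/5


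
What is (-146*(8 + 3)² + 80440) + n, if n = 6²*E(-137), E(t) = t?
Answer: 57842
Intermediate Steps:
n = -4932 (n = 6²*(-137) = 36*(-137) = -4932)
(-146*(8 + 3)² + 80440) + n = (-146*(8 + 3)² + 80440) - 4932 = (-146*11² + 80440) - 4932 = (-146*121 + 80440) - 4932 = (-17666 + 80440) - 4932 = 62774 - 4932 = 57842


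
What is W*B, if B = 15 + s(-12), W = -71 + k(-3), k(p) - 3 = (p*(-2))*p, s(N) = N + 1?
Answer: -344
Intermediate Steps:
s(N) = 1 + N
k(p) = 3 - 2*p² (k(p) = 3 + (p*(-2))*p = 3 + (-2*p)*p = 3 - 2*p²)
W = -86 (W = -71 + (3 - 2*(-3)²) = -71 + (3 - 2*9) = -71 + (3 - 18) = -71 - 15 = -86)
B = 4 (B = 15 + (1 - 12) = 15 - 11 = 4)
W*B = -86*4 = -344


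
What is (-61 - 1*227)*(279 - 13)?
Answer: -76608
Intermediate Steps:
(-61 - 1*227)*(279 - 13) = (-61 - 227)*266 = -288*266 = -76608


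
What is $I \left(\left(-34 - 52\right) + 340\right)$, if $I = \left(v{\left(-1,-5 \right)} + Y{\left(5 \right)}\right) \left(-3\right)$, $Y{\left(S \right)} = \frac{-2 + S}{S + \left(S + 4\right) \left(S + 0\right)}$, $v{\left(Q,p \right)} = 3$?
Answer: $- \frac{58293}{25} \approx -2331.7$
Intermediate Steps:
$Y{\left(S \right)} = \frac{-2 + S}{S + S \left(4 + S\right)}$ ($Y{\left(S \right)} = \frac{-2 + S}{S + \left(4 + S\right) S} = \frac{-2 + S}{S + S \left(4 + S\right)}$)
$I = - \frac{459}{50}$ ($I = \left(3 + \frac{-2 + 5}{5 \left(5 + 5\right)}\right) \left(-3\right) = \left(3 + \frac{1}{5} \cdot \frac{1}{10} \cdot 3\right) \left(-3\right) = \left(3 + \frac{3}{50}\right) \left(-3\right) = \frac{153}{50} \left(-3\right) = - \frac{459}{50} \approx -9.18$)
$I \left(\left(-34 - 52\right) + 340\right) = - \frac{459 \left(\left(-34 - 52\right) + 340\right)}{50} = - \frac{459 \left(-86 + 340\right)}{50} = \left(- \frac{459}{50}\right) 254 = - \frac{58293}{25}$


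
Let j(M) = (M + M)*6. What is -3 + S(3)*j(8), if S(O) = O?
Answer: 285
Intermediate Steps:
j(M) = 12*M (j(M) = (2*M)*6 = 12*M)
-3 + S(3)*j(8) = -3 + 3*(12*8) = -3 + 3*96 = -3 + 288 = 285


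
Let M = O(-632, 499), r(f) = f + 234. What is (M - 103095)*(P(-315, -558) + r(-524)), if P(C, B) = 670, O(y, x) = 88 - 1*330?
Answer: -39268060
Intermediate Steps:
r(f) = 234 + f
O(y, x) = -242 (O(y, x) = 88 - 330 = -242)
M = -242
(M - 103095)*(P(-315, -558) + r(-524)) = (-242 - 103095)*(670 + (234 - 524)) = -103337*(670 - 290) = -103337*380 = -39268060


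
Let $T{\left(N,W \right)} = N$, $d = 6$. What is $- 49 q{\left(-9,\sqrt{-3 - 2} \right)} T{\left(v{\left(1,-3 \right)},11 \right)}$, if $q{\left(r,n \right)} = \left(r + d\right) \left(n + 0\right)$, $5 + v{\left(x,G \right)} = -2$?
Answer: $- 1029 i \sqrt{5} \approx - 2300.9 i$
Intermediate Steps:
$v{\left(x,G \right)} = -7$ ($v{\left(x,G \right)} = -5 - 2 = -7$)
$q{\left(r,n \right)} = n \left(6 + r\right)$ ($q{\left(r,n \right)} = \left(r + 6\right) \left(n + 0\right) = \left(6 + r\right) n = n \left(6 + r\right)$)
$- 49 q{\left(-9,\sqrt{-3 - 2} \right)} T{\left(v{\left(1,-3 \right)},11 \right)} = - 49 \sqrt{-3 - 2} \left(6 - 9\right) \left(-7\right) = - 49 \sqrt{-5} \left(-3\right) \left(-7\right) = - 49 i \sqrt{5} \left(-3\right) \left(-7\right) = - 49 \left(- 3 i \sqrt{5}\right) \left(-7\right) = - - 147 i \sqrt{5} \left(-7\right) = - 1029 i \sqrt{5}$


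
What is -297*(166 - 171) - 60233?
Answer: -58748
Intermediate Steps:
-297*(166 - 171) - 60233 = -297*(-5) - 60233 = 1485 - 60233 = -58748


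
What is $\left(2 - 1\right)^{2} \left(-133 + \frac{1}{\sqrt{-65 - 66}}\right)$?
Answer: $-133 - \frac{i \sqrt{131}}{131} \approx -133.0 - 0.08737 i$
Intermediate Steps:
$\left(2 - 1\right)^{2} \left(-133 + \frac{1}{\sqrt{-65 - 66}}\right) = 1^{2} \left(-133 + \frac{1}{\sqrt{-131}}\right) = 1 \left(-133 + \frac{1}{i \sqrt{131}}\right) = 1 \left(-133 - \frac{i \sqrt{131}}{131}\right) = -133 - \frac{i \sqrt{131}}{131}$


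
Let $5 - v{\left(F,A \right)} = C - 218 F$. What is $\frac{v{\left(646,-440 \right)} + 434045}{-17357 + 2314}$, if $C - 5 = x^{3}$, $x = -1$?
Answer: $- \frac{574874}{15043} \approx -38.215$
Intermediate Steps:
$C = 4$ ($C = 5 + \left(-1\right)^{3} = 5 - 1 = 4$)
$v{\left(F,A \right)} = 1 + 218 F$ ($v{\left(F,A \right)} = 5 - \left(4 - 218 F\right) = 5 + \left(-4 + 218 F\right) = 1 + 218 F$)
$\frac{v{\left(646,-440 \right)} + 434045}{-17357 + 2314} = \frac{\left(1 + 218 \cdot 646\right) + 434045}{-17357 + 2314} = \frac{\left(1 + 140828\right) + 434045}{-15043} = \left(140829 + 434045\right) \left(- \frac{1}{15043}\right) = 574874 \left(- \frac{1}{15043}\right) = - \frac{574874}{15043}$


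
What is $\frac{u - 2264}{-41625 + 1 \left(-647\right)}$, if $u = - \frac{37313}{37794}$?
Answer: $\frac{85602929}{1597627968} \approx 0.053581$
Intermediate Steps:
$u = - \frac{37313}{37794}$ ($u = \left(-37313\right) \frac{1}{37794} = - \frac{37313}{37794} \approx -0.98727$)
$\frac{u - 2264}{-41625 + 1 \left(-647\right)} = \frac{- \frac{37313}{37794} - 2264}{-41625 + 1 \left(-647\right)} = - \frac{85602929}{37794 \left(-41625 - 647\right)} = - \frac{85602929}{37794 \left(-42272\right)} = \left(- \frac{85602929}{37794}\right) \left(- \frac{1}{42272}\right) = \frac{85602929}{1597627968}$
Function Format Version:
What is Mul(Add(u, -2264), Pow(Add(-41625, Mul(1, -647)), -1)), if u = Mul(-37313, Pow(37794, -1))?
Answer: Rational(85602929, 1597627968) ≈ 0.053581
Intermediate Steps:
u = Rational(-37313, 37794) (u = Mul(-37313, Rational(1, 37794)) = Rational(-37313, 37794) ≈ -0.98727)
Mul(Add(u, -2264), Pow(Add(-41625, Mul(1, -647)), -1)) = Mul(Add(Rational(-37313, 37794), -2264), Pow(Add(-41625, Mul(1, -647)), -1)) = Mul(Rational(-85602929, 37794), Pow(Add(-41625, -647), -1)) = Mul(Rational(-85602929, 37794), Pow(-42272, -1)) = Mul(Rational(-85602929, 37794), Rational(-1, 42272)) = Rational(85602929, 1597627968)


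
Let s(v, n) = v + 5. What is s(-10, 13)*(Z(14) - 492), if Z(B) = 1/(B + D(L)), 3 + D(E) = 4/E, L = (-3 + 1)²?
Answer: 29515/12 ≈ 2459.6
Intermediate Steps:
L = 4 (L = (-2)² = 4)
D(E) = -3 + 4/E
s(v, n) = 5 + v
Z(B) = 1/(-2 + B) (Z(B) = 1/(B + (-3 + 4/4)) = 1/(B + (-3 + 4*(¼))) = 1/(B + (-3 + 1)) = 1/(B - 2) = 1/(-2 + B))
s(-10, 13)*(Z(14) - 492) = (5 - 10)*(1/(-2 + 14) - 492) = -5*(1/12 - 492) = -5*(-5903/12) = 29515/12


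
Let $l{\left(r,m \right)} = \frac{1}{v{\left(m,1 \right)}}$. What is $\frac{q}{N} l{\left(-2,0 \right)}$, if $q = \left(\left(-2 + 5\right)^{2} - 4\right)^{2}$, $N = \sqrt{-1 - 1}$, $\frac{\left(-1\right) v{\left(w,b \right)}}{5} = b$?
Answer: $\frac{5 i \sqrt{2}}{2} \approx 3.5355 i$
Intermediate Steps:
$v{\left(w,b \right)} = - 5 b$
$l{\left(r,m \right)} = - \frac{1}{5}$ ($l{\left(r,m \right)} = \frac{1}{\left(-5\right) 1} = \frac{1}{-5} = - \frac{1}{5}$)
$N = i \sqrt{2}$ ($N = \sqrt{-2} = i \sqrt{2} \approx 1.4142 i$)
$q = 25$ ($q = \left(3^{2} - 4\right)^{2} = \left(9 - 4\right)^{2} = 5^{2} = 25$)
$\frac{q}{N} l{\left(-2,0 \right)} = \frac{1}{i \sqrt{2}} \cdot 25 \left(- \frac{1}{5}\right) = - \frac{i \sqrt{2}}{2} \cdot 25 \left(- \frac{1}{5}\right) = - \frac{25 i \sqrt{2}}{2} \left(- \frac{1}{5}\right) = \frac{5 i \sqrt{2}}{2}$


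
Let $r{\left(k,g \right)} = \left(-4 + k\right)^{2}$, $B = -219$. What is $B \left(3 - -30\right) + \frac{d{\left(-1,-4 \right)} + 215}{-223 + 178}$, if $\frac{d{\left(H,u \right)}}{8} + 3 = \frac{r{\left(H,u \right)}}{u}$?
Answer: $- \frac{108452}{15} \approx -7230.1$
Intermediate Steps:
$d{\left(H,u \right)} = -24 + \frac{8 \left(-4 + H\right)^{2}}{u}$ ($d{\left(H,u \right)} = -24 + 8 \frac{\left(-4 + H\right)^{2}}{u} = -24 + \frac{8 \left(-4 + H\right)^{2}}{u}$)
$B \left(3 - -30\right) + \frac{d{\left(-1,-4 \right)} + 215}{-223 + 178} = - 219 \left(3 - -30\right) + \frac{\left(-24 + \frac{8 \left(-4 - 1\right)^{2}}{-4}\right) + 215}{-223 + 178} = - 219 \left(3 + 30\right) + \frac{\left(-24 + 8 \left(- \frac{1}{4}\right) \left(-5\right)^{2}\right) + 215}{-45} = \left(-219\right) 33 + \left(\left(-24 + 8 \left(- \frac{1}{4}\right) 25\right) + 215\right) \left(- \frac{1}{45}\right) = -7227 + \left(\left(-24 - 50\right) + 215\right) \left(- \frac{1}{45}\right) = -7227 + \left(-74 + 215\right) \left(- \frac{1}{45}\right) = -7227 + 141 \left(- \frac{1}{45}\right) = -7227 - \frac{47}{15} = - \frac{108452}{15}$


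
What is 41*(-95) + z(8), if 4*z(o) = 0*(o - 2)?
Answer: -3895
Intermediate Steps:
z(o) = 0 (z(o) = (0*(o - 2))/4 = (0*(-2 + o))/4 = (1/4)*0 = 0)
41*(-95) + z(8) = 41*(-95) + 0 = -3895 + 0 = -3895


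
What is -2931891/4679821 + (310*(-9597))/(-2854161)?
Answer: 1851568704673/4452320861727 ≈ 0.41587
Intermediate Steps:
-2931891/4679821 + (310*(-9597))/(-2854161) = -2931891*1/4679821 - 2975070*(-1/2854161) = -2931891/4679821 + 991690/951387 = 1851568704673/4452320861727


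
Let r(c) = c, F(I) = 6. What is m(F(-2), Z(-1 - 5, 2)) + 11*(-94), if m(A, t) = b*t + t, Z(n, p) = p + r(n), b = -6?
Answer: -1014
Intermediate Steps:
Z(n, p) = n + p (Z(n, p) = p + n = n + p)
m(A, t) = -5*t (m(A, t) = -6*t + t = -5*t)
m(F(-2), Z(-1 - 5, 2)) + 11*(-94) = -5*((-1 - 5) + 2) + 11*(-94) = -5*(-6 + 2) - 1034 = -5*(-4) - 1034 = 20 - 1034 = -1014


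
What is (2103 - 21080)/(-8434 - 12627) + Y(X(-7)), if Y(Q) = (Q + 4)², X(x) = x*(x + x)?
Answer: 219137621/21061 ≈ 10405.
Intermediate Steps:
X(x) = 2*x² (X(x) = x*(2*x) = 2*x²)
Y(Q) = (4 + Q)²
(2103 - 21080)/(-8434 - 12627) + Y(X(-7)) = (2103 - 21080)/(-8434 - 12627) + (4 + 2*(-7)²)² = -18977/(-21061) + (4 + 2*49)² = -18977*(-1/21061) + (4 + 98)² = 18977/21061 + 102² = 18977/21061 + 10404 = 219137621/21061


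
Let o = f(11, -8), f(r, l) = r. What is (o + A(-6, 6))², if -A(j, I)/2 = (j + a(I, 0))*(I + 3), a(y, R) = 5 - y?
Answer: 18769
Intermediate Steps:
A(j, I) = -2*(3 + I)*(5 + j - I) (A(j, I) = -2*(j + (5 - I))*(I + 3) = -2*(5 + j - I)*(3 + I) = -2*(3 + I)*(5 + j - I))
o = 11
(o + A(-6, 6))² = (11 + (-30 - 6*(-6) - 4*6 + 2*6² - 2*6*(-6)))² = (11 + (-30 + 36 - 24 + 2*36 + 72))² = (11 + (-30 + 36 - 24 + 72 + 72))² = (11 + 126)² = 137² = 18769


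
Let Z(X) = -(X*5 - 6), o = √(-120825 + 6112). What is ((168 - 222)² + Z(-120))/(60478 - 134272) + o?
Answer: -587/12299 + I*√114713 ≈ -0.047727 + 338.69*I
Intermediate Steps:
o = I*√114713 (o = √(-114713) = I*√114713 ≈ 338.69*I)
Z(X) = 6 - 5*X (Z(X) = -(5*X - 6) = -(-6 + 5*X) = 6 - 5*X)
((168 - 222)² + Z(-120))/(60478 - 134272) + o = ((168 - 222)² + (6 - 5*(-120)))/(60478 - 134272) + I*√114713 = ((-54)² + (6 + 600))/(-73794) + I*√114713 = (2916 + 606)*(-1/73794) + I*√114713 = 3522*(-1/73794) + I*√114713 = -587/12299 + I*√114713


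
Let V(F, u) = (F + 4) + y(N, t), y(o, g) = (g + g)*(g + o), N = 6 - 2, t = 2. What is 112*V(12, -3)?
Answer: 4480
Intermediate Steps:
N = 4
y(o, g) = 2*g*(g + o) (y(o, g) = (2*g)*(g + o) = 2*g*(g + o))
V(F, u) = 28 + F (V(F, u) = (F + 4) + 2*2*(2 + 4) = (4 + F) + 2*2*6 = (4 + F) + 24 = 28 + F)
112*V(12, -3) = 112*(28 + 12) = 112*40 = 4480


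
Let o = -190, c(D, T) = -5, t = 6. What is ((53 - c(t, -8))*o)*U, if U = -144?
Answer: 1586880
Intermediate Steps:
((53 - c(t, -8))*o)*U = ((53 - 1*(-5))*(-190))*(-144) = ((53 + 5)*(-190))*(-144) = (58*(-190))*(-144) = -11020*(-144) = 1586880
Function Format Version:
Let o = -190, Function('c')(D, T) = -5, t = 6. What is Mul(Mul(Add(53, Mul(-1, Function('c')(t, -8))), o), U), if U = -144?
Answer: 1586880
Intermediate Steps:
Mul(Mul(Add(53, Mul(-1, Function('c')(t, -8))), o), U) = Mul(Mul(Add(53, Mul(-1, -5)), -190), -144) = Mul(Mul(Add(53, 5), -190), -144) = Mul(Mul(58, -190), -144) = Mul(-11020, -144) = 1586880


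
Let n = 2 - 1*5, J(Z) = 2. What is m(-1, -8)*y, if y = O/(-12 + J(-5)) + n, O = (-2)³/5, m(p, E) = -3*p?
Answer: -213/25 ≈ -8.5200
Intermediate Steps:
O = -8/5 (O = -8*⅕ = -8/5 ≈ -1.6000)
n = -3 (n = 2 - 5 = -3)
y = -71/25 (y = -8/(5*(-12 + 2)) - 3 = -8/5/(-10) - 3 = -8/5*(-⅒) - 3 = 4/25 - 3 = -71/25 ≈ -2.8400)
m(-1, -8)*y = -3*(-1)*(-71/25) = 3*(-71/25) = -213/25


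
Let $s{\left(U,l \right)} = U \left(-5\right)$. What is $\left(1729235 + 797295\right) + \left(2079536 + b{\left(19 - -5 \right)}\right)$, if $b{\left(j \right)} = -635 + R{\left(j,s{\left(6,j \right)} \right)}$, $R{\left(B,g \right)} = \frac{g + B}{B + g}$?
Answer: $4605432$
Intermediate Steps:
$s{\left(U,l \right)} = - 5 U$
$R{\left(B,g \right)} = 1$ ($R{\left(B,g \right)} = \frac{B + g}{B + g} = 1$)
$b{\left(j \right)} = -634$ ($b{\left(j \right)} = -635 + 1 = -634$)
$\left(1729235 + 797295\right) + \left(2079536 + b{\left(19 - -5 \right)}\right) = \left(1729235 + 797295\right) + \left(2079536 - 634\right) = 2526530 + 2078902 = 4605432$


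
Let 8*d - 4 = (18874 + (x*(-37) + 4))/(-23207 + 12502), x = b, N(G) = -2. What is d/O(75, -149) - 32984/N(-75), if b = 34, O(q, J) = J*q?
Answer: 26305482098/1595045 ≈ 16492.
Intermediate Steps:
x = 34
d = 630/2141 (d = ½ + ((18874 + (34*(-37) + 4))/(-23207 + 12502))/8 = ½ + ((18874 + (-1258 + 4))/(-10705))/8 = ½ + ((18874 - 1254)*(-1/10705))/8 = ½ + (17620*(-1/10705))/8 = ½ + (⅛)*(-3524/2141) = ½ - 881/4282 = 630/2141 ≈ 0.29426)
d/O(75, -149) - 32984/N(-75) = 630/(2141*((-149*75))) - 32984/(-2) = (630/2141)/(-11175) - 32984*(-½) = (630/2141)*(-1/11175) + 16492 = -42/1595045 + 16492 = 26305482098/1595045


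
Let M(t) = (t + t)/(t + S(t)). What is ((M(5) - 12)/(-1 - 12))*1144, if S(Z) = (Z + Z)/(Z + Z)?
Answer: 2728/3 ≈ 909.33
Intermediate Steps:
S(Z) = 1 (S(Z) = (2*Z)/((2*Z)) = (2*Z)*(1/(2*Z)) = 1)
M(t) = 2*t/(1 + t) (M(t) = (t + t)/(t + 1) = (2*t)/(1 + t) = 2*t/(1 + t))
((M(5) - 12)/(-1 - 12))*1144 = ((2*5/(1 + 5) - 12)/(-1 - 12))*1144 = ((2*5/6 - 12)/(-13))*1144 = ((2*5*(⅙) - 12)*(-1/13))*1144 = ((5/3 - 12)*(-1/13))*1144 = -31/3*(-1/13)*1144 = (31/39)*1144 = 2728/3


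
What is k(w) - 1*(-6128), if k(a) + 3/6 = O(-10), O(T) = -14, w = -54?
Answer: 12227/2 ≈ 6113.5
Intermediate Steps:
k(a) = -29/2 (k(a) = -1/2 - 14 = -29/2)
k(w) - 1*(-6128) = -29/2 - 1*(-6128) = -29/2 + 6128 = 12227/2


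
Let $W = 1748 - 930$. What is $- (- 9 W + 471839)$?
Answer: $-464477$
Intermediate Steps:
$W = 818$ ($W = 1748 - 930 = 818$)
$- (- 9 W + 471839) = - (\left(-9\right) 818 + 471839) = - (-7362 + 471839) = \left(-1\right) 464477 = -464477$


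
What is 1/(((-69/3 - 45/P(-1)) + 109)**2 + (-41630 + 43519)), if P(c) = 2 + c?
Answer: 1/3570 ≈ 0.00028011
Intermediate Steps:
1/(((-69/3 - 45/P(-1)) + 109)**2 + (-41630 + 43519)) = 1/(((-69/3 - 45/(2 - 1)) + 109)**2 + (-41630 + 43519)) = 1/(((-69*1/3 - 45/1) + 109)**2 + 1889) = 1/(((-23 - 45*1) + 109)**2 + 1889) = 1/(((-23 - 45) + 109)**2 + 1889) = 1/((-68 + 109)**2 + 1889) = 1/(41**2 + 1889) = 1/(1681 + 1889) = 1/3570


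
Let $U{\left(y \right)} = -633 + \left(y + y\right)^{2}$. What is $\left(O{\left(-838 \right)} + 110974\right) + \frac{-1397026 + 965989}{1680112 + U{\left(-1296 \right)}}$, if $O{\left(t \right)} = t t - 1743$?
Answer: $\frac{6814720364888}{8397943} \approx 8.1148 \cdot 10^{5}$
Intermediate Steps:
$O{\left(t \right)} = -1743 + t^{2}$ ($O{\left(t \right)} = t^{2} - 1743 = -1743 + t^{2}$)
$U{\left(y \right)} = -633 + 4 y^{2}$ ($U{\left(y \right)} = -633 + \left(2 y\right)^{2} = -633 + 4 y^{2}$)
$\left(O{\left(-838 \right)} + 110974\right) + \frac{-1397026 + 965989}{1680112 + U{\left(-1296 \right)}} = \left(\left(-1743 + \left(-838\right)^{2}\right) + 110974\right) + \frac{-1397026 + 965989}{1680112 - \left(633 - 4 \left(-1296\right)^{2}\right)} = \left(\left(-1743 + 702244\right) + 110974\right) - \frac{431037}{1680112 + \left(-633 + 4 \cdot 1679616\right)} = \left(700501 + 110974\right) - \frac{431037}{1680112 + \left(-633 + 6718464\right)} = 811475 - \frac{431037}{1680112 + 6717831} = 811475 - \frac{431037}{8397943} = \frac{6814720364888}{8397943}$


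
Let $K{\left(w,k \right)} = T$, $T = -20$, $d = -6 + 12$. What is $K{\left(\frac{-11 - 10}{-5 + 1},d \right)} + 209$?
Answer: $189$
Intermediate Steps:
$d = 6$
$K{\left(w,k \right)} = -20$
$K{\left(\frac{-11 - 10}{-5 + 1},d \right)} + 209 = -20 + 209 = 189$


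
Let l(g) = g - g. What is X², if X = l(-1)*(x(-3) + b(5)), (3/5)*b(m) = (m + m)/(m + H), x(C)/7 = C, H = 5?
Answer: 0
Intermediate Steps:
l(g) = 0
x(C) = 7*C
b(m) = 10*m/(3*(5 + m)) (b(m) = 5*((m + m)/(m + 5))/3 = 5*((2*m)/(5 + m))/3 = 5*(2*m/(5 + m))/3 = 10*m/(3*(5 + m)))
X = 0 (X = 0*(7*(-3) + (10/3)*5/(5 + 5)) = 0*(-21 + (10/3)*5/10) = 0*(-21 + (10/3)*5*(⅒)) = 0*(-21 + 5/3) = 0*(-58/3) = 0)
X² = 0² = 0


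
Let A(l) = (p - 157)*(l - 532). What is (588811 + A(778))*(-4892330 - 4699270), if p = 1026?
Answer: -7698074286000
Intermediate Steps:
A(l) = -462308 + 869*l (A(l) = (1026 - 157)*(l - 532) = 869*(-532 + l) = -462308 + 869*l)
(588811 + A(778))*(-4892330 - 4699270) = (588811 + (-462308 + 869*778))*(-4892330 - 4699270) = (588811 + (-462308 + 676082))*(-9591600) = (588811 + 213774)*(-9591600) = 802585*(-9591600) = -7698074286000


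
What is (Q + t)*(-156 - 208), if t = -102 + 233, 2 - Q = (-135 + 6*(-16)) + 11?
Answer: -128492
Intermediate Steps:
Q = 222 (Q = 2 - ((-135 + 6*(-16)) + 11) = 2 - ((-135 - 96) + 11) = 2 - (-231 + 11) = 2 - 1*(-220) = 2 + 220 = 222)
t = 131
(Q + t)*(-156 - 208) = (222 + 131)*(-156 - 208) = 353*(-364) = -128492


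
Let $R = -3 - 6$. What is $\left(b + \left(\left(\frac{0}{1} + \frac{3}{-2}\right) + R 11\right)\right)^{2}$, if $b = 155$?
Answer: $\frac{11881}{4} \approx 2970.3$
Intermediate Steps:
$R = -9$ ($R = -3 - 6 = -9$)
$\left(b + \left(\left(\frac{0}{1} + \frac{3}{-2}\right) + R 11\right)\right)^{2} = \left(155 + \left(\left(\frac{0}{1} + \frac{3}{-2}\right) - 99\right)\right)^{2} = \left(155 + \left(\left(0 \cdot 1 + 3 \left(- \frac{1}{2}\right)\right) - 99\right)\right)^{2} = \left(155 + \left(\left(0 - \frac{3}{2}\right) - 99\right)\right)^{2} = \left(155 - \frac{201}{2}\right)^{2} = \left(\frac{109}{2}\right)^{2} = \frac{11881}{4}$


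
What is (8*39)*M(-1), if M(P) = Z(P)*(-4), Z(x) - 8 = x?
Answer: -8736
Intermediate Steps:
Z(x) = 8 + x
M(P) = -32 - 4*P (M(P) = (8 + P)*(-4) = -32 - 4*P)
(8*39)*M(-1) = (8*39)*(-32 - 4*(-1)) = 312*(-32 + 4) = 312*(-28) = -8736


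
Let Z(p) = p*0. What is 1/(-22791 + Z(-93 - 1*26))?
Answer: -1/22791 ≈ -4.3877e-5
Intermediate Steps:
Z(p) = 0
1/(-22791 + Z(-93 - 1*26)) = 1/(-22791 + 0) = 1/(-22791) = -1/22791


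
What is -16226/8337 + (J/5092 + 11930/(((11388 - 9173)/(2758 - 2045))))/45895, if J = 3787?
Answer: -229658565196033/123301754649420 ≈ -1.8626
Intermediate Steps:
-16226/8337 + (J/5092 + 11930/(((11388 - 9173)/(2758 - 2045))))/45895 = -16226/8337 + (3787/5092 + 11930/(((11388 - 9173)/(2758 - 2045))))/45895 = -16226*1/8337 + (3787*(1/5092) + 11930/((2215/713)))*(1/45895) = -2318/1191 + (3787/5092 + 11930/((2215*(1/713))))*(1/45895) = -2318/1191 + (3787/5092 + 11930/(2215/713))*(1/45895) = -2318/1191 + (3787/5092 + 11930*(713/2215))*(1/45895) = -2318/1191 + (3787/5092 + 1701218/443)*(1/45895) = -2318/1191 + (8664279697/2255756)*(1/45895) = -2318/1191 + 8664279697/103527921620 = -229658565196033/123301754649420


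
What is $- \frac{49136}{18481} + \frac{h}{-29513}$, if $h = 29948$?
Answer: $- \frac{2003619756}{545429753} \approx -3.6735$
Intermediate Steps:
$- \frac{49136}{18481} + \frac{h}{-29513} = - \frac{49136}{18481} + \frac{29948}{-29513} = \left(-49136\right) \frac{1}{18481} + 29948 \left(- \frac{1}{29513}\right) = - \frac{49136}{18481} - \frac{29948}{29513} = - \frac{2003619756}{545429753}$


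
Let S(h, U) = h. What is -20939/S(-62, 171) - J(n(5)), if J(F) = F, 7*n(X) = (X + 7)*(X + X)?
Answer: 139133/434 ≈ 320.58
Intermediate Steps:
n(X) = 2*X*(7 + X)/7 (n(X) = ((X + 7)*(X + X))/7 = ((7 + X)*(2*X))/7 = (2*X*(7 + X))/7 = 2*X*(7 + X)/7)
-20939/S(-62, 171) - J(n(5)) = -20939/(-62) - 2*5*(7 + 5)/7 = -20939*(-1/62) - 2*5*12/7 = 20939/62 - 1*120/7 = 20939/62 - 120/7 = 139133/434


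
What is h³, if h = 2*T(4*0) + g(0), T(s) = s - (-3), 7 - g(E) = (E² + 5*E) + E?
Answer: 2197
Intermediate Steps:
g(E) = 7 - E² - 6*E (g(E) = 7 - ((E² + 5*E) + E) = 7 - (E² + 6*E) = 7 + (-E² - 6*E) = 7 - E² - 6*E)
T(s) = 3 + s (T(s) = s - 1*(-3) = s + 3 = 3 + s)
h = 13 (h = 2*(3 + 4*0) + (7 - 1*0² - 6*0) = 2*(3 + 0) + (7 - 1*0 + 0) = 2*3 + (7 + 0 + 0) = 6 + 7 = 13)
h³ = 13³ = 2197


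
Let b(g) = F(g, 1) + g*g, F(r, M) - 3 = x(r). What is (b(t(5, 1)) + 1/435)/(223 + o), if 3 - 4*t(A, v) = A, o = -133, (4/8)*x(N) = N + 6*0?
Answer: 3919/156600 ≈ 0.025026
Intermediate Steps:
x(N) = 2*N (x(N) = 2*(N + 6*0) = 2*(N + 0) = 2*N)
F(r, M) = 3 + 2*r
t(A, v) = ¾ - A/4
b(g) = 3 + g² + 2*g (b(g) = (3 + 2*g) + g*g = (3 + 2*g) + g² = 3 + g² + 2*g)
(b(t(5, 1)) + 1/435)/(223 + o) = ((3 + (¾ - ¼*5)² + 2*(¾ - ¼*5)) + 1/435)/(223 - 133) = ((3 + (¾ - 5/4)² + 2*(¾ - 5/4)) + 1/435)/90 = ((3 + (-½)² + 2*(-½)) + 1/435)*(1/90) = ((3 + ¼ - 1) + 1/435)*(1/90) = (9/4 + 1/435)*(1/90) = (3919/1740)*(1/90) = 3919/156600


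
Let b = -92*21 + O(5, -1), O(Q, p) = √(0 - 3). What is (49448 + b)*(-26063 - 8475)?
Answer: -1641107608 - 34538*I*√3 ≈ -1.6411e+9 - 59822.0*I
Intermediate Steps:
O(Q, p) = I*√3 (O(Q, p) = √(-3) = I*√3)
b = -1932 + I*√3 (b = -92*21 + I*√3 = -1932 + I*√3 ≈ -1932.0 + 1.732*I)
(49448 + b)*(-26063 - 8475) = (49448 + (-1932 + I*√3))*(-26063 - 8475) = (47516 + I*√3)*(-34538) = -1641107608 - 34538*I*√3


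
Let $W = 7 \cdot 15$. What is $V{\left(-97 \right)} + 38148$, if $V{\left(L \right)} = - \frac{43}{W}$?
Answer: $\frac{4005497}{105} \approx 38148.0$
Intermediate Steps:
$W = 105$
$V{\left(L \right)} = - \frac{43}{105}$
$V{\left(-97 \right)} + 38148 = - \frac{43}{105} + 38148 = \frac{4005497}{105}$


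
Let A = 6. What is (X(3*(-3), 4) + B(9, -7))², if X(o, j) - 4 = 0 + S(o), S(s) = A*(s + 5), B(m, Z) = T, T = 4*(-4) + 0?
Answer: 1296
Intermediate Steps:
T = -16 (T = -16 + 0 = -16)
B(m, Z) = -16
S(s) = 30 + 6*s (S(s) = 6*(s + 5) = 6*(5 + s) = 30 + 6*s)
X(o, j) = 34 + 6*o (X(o, j) = 4 + (0 + (30 + 6*o)) = 4 + (30 + 6*o) = 34 + 6*o)
(X(3*(-3), 4) + B(9, -7))² = ((34 + 6*(3*(-3))) - 16)² = ((34 + 6*(-9)) - 16)² = ((34 - 54) - 16)² = (-20 - 16)² = (-36)² = 1296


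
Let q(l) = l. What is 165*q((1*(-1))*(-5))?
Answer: 825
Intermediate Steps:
165*q((1*(-1))*(-5)) = 165*((1*(-1))*(-5)) = 165*(-1*(-5)) = 165*5 = 825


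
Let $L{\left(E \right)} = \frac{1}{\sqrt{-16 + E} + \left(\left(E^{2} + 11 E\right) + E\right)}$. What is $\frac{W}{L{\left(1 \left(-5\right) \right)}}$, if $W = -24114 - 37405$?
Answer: $2153165 - 61519 i \sqrt{21} \approx 2.1532 \cdot 10^{6} - 2.8192 \cdot 10^{5} i$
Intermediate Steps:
$L{\left(E \right)} = \frac{1}{E^{2} + \sqrt{-16 + E} + 12 E}$ ($L{\left(E \right)} = \frac{1}{\sqrt{-16 + E} + \left(E^{2} + 12 E\right)} = \frac{1}{E^{2} + \sqrt{-16 + E} + 12 E}$)
$W = -61519$ ($W = -24114 - 37405 = -61519$)
$\frac{W}{L{\left(1 \left(-5\right) \right)}} = - \frac{61519}{\frac{1}{\left(1 \left(-5\right)\right)^{2} + \sqrt{-16 + 1 \left(-5\right)} + 12 \cdot 1 \left(-5\right)}} = - \frac{61519}{\frac{1}{\left(-5\right)^{2} + \sqrt{-16 - 5} + 12 \left(-5\right)}} = - \frac{61519}{\frac{1}{25 + \sqrt{-21} - 60}} = - \frac{61519}{\frac{1}{25 + i \sqrt{21} - 60}} = - \frac{61519}{\frac{1}{-35 + i \sqrt{21}}} = - 61519 \left(-35 + i \sqrt{21}\right) = 2153165 - 61519 i \sqrt{21}$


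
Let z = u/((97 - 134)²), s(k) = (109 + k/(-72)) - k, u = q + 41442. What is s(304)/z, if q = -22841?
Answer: -223147/15219 ≈ -14.662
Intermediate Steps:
u = 18601 (u = -22841 + 41442 = 18601)
s(k) = 109 - 73*k/72 (s(k) = (109 + k*(-1/72)) - k = (109 - k/72) - k = 109 - 73*k/72)
z = 18601/1369 (z = 18601/((97 - 134)²) = 18601/((-37)²) = 18601/1369 ≈ 13.587)
s(304)/z = (109 - 73/72*304)/(18601/1369) = (109 - 2774/9)*(1369/18601) = -1793/9*1369/18601 = -223147/15219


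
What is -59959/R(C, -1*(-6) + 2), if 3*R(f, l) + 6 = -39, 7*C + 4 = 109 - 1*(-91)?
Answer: 59959/15 ≈ 3997.3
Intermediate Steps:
C = 28 (C = -4/7 + (109 - 1*(-91))/7 = -4/7 + (109 + 91)/7 = -4/7 + (⅐)*200 = -4/7 + 200/7 = 28)
R(f, l) = -15 (R(f, l) = -2 + (⅓)*(-39) = -2 - 13 = -15)
-59959/R(C, -1*(-6) + 2) = -59959/(-15) = -59959*(-1/15) = 59959/15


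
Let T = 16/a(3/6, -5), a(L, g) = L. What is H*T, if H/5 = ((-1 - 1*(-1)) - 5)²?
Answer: 4000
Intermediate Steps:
H = 125 (H = 5*((-1 - 1*(-1)) - 5)² = 5*((-1 + 1) - 5)² = 5*(0 - 5)² = 5*(-5)² = 5*25 = 125)
T = 32 (T = 16/((3/6)) = 16/((3*(⅙))) = 16/(½) = 16*2 = 32)
H*T = 125*32 = 4000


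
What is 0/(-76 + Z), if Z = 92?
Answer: 0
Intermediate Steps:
0/(-76 + Z) = 0/(-76 + 92) = 0/16 = (1/16)*0 = 0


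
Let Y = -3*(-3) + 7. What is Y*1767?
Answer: 28272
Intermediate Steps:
Y = 16 (Y = 9 + 7 = 16)
Y*1767 = 16*1767 = 28272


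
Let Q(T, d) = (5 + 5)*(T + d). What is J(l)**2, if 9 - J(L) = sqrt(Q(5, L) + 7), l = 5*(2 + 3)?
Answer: (9 - sqrt(307))**2 ≈ 72.615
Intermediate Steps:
Q(T, d) = 10*T + 10*d (Q(T, d) = 10*(T + d) = 10*T + 10*d)
l = 25 (l = 5*5 = 25)
J(L) = 9 - sqrt(57 + 10*L) (J(L) = 9 - sqrt((10*5 + 10*L) + 7) = 9 - sqrt((50 + 10*L) + 7) = 9 - sqrt(57 + 10*L))
J(l)**2 = (9 - sqrt(57 + 10*25))**2 = (9 - sqrt(57 + 250))**2 = (9 - sqrt(307))**2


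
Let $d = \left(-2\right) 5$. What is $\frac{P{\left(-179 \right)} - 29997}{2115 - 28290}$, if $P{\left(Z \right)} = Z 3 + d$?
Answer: $\frac{30544}{26175} \approx 1.1669$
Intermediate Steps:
$d = -10$
$P{\left(Z \right)} = -10 + 3 Z$ ($P{\left(Z \right)} = Z 3 - 10 = 3 Z - 10 = -10 + 3 Z$)
$\frac{P{\left(-179 \right)} - 29997}{2115 - 28290} = \frac{\left(-10 + 3 \left(-179\right)\right) - 29997}{2115 - 28290} = \frac{\left(-10 - 537\right) - 29997}{-26175} = \left(-547 - 29997\right) \left(- \frac{1}{26175}\right) = \left(-30544\right) \left(- \frac{1}{26175}\right) = \frac{30544}{26175}$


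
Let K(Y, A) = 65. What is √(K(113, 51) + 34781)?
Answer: √34846 ≈ 186.67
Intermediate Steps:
√(K(113, 51) + 34781) = √(65 + 34781) = √34846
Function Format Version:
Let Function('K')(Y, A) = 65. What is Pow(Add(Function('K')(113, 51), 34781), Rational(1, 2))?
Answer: Pow(34846, Rational(1, 2)) ≈ 186.67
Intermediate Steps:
Pow(Add(Function('K')(113, 51), 34781), Rational(1, 2)) = Pow(Add(65, 34781), Rational(1, 2)) = Pow(34846, Rational(1, 2))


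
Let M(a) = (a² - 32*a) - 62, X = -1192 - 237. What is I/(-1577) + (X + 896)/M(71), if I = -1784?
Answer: 3988747/4268939 ≈ 0.93437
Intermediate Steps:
X = -1429
M(a) = -62 + a² - 32*a
I/(-1577) + (X + 896)/M(71) = -1784/(-1577) + (-1429 + 896)/(-62 + 71² - 32*71) = -1784*(-1/1577) - 533/(-62 + 5041 - 2272) = 1784/1577 - 533/2707 = 3988747/4268939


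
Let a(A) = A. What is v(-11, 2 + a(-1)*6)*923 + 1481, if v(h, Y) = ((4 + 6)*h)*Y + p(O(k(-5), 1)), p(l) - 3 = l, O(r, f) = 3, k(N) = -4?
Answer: 413139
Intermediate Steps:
p(l) = 3 + l
v(h, Y) = 6 + 10*Y*h (v(h, Y) = ((4 + 6)*h)*Y + (3 + 3) = (10*h)*Y + 6 = 10*Y*h + 6 = 6 + 10*Y*h)
v(-11, 2 + a(-1)*6)*923 + 1481 = (6 + 10*(2 - 1*6)*(-11))*923 + 1481 = (6 + 10*(2 - 6)*(-11))*923 + 1481 = (6 + 10*(-4)*(-11))*923 + 1481 = (6 + 440)*923 + 1481 = 446*923 + 1481 = 411658 + 1481 = 413139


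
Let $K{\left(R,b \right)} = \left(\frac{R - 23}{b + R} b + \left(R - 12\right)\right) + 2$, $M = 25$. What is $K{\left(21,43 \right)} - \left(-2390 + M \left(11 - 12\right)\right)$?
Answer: $\frac{77589}{32} \approx 2424.7$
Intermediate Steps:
$K{\left(R,b \right)} = -10 + R + \frac{b \left(-23 + R\right)}{R + b}$ ($K{\left(R,b \right)} = \left(\frac{-23 + R}{R + b} b + \left(-12 + R\right)\right) + 2 = \left(\frac{b \left(-23 + R\right)}{R + b} + \left(-12 + R\right)\right) + 2 = \left(-12 + R + \frac{b \left(-23 + R\right)}{R + b}\right) + 2 = -10 + R + \frac{b \left(-23 + R\right)}{R + b}$)
$K{\left(21,43 \right)} - \left(-2390 + M \left(11 - 12\right)\right) = \frac{21^{2} - 1419 - 210 + 2 \cdot 21 \cdot 43}{21 + 43} + \left(2390 - 25 \left(11 - 12\right)\right) = \frac{441 - 1419 - 210 + 1806}{64} + \left(2390 - 25 \left(-1\right)\right) = \frac{1}{64} \cdot 618 + \left(2390 - -25\right) = \frac{309}{32} + \left(2390 + 25\right) = \frac{309}{32} + 2415 = \frac{77589}{32}$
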